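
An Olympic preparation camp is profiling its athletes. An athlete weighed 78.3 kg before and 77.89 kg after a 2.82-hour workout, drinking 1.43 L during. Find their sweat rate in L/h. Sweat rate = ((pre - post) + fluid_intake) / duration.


Body mass change = 0.41 kg
Total sweat loss = 0.41 + 1.43 = 1.84 L
Rate = 1.84 / 2.82 = 0.652 L/h

0.652 L/h


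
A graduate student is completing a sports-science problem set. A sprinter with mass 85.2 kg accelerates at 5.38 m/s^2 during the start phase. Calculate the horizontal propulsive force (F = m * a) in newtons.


F = m * a
= 85.2 * 5.38
= 458.38 N

458.38 N


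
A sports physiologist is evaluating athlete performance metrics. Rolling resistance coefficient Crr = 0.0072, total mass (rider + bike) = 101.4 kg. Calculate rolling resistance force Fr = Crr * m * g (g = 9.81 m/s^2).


Fr = Crr * m * g
= 0.0072 * 101.4 * 9.81
= 7.162 N

7.162 N


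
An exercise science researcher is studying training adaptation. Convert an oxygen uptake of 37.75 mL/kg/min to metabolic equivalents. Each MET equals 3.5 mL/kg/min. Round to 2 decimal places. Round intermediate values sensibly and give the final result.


One MET = 3.5 mL/kg/min
Number of METs = 37.75 / 3.5
= 10.79 METs

10.79 METs


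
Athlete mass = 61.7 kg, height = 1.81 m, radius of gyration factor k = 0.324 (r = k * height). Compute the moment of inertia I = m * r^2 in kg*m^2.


r = k * height = 0.324 * 1.81 = 0.58644 m
r^2 = 0.58644^2 = 0.343912
I = 61.7 * 0.343912 = 21.219 kg*m^2

21.219 kg*m^2


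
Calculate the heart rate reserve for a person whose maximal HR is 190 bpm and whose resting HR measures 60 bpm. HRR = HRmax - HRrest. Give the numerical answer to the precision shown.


HRmax = 190 bpm
HRrest = 60 bpm
HRR = 190 - 60 = 130 bpm

130 bpm


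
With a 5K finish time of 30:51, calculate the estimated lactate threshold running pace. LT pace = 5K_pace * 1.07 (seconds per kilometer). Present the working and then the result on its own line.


Race duration = 1851 s for 5 km
Average pace = 1851 / 5 = 370.2 s/km
LT pace = 370.2 * 1.07
= 396.11 s/km

396.11 s/km


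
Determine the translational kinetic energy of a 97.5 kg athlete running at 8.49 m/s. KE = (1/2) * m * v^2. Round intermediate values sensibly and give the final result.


KE = 0.5 * m * v^2
= 0.5 * 97.5 * 8.49^2
= 0.5 * 97.5 * 72.0801
= 3513.9 J

3513.9 J


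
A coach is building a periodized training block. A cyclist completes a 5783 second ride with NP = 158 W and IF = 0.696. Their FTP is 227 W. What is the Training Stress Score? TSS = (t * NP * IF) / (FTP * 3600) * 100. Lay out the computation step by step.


t * NP * IF = 5783 * 158 * 0.696 = 635944.944
FTP * 3600 = 817200
TSS = (635944.944 / 817200) * 100 = 77.82

77.82 TSS


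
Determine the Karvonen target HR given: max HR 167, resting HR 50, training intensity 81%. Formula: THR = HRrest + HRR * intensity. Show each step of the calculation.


HRR = HRmax - HRrest = 167 - 50 = 117
THR = 50 + 117 * 0.81
= 144.77 bpm

144.77 bpm


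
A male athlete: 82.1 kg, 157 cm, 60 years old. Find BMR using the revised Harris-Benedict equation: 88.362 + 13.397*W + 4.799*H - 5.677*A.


Intercept = 88.362
Weight contribution = 13.397 * 82.1 = 1099.8937
Height contribution = 4.799 * 157 = 753.443
Age contribution = 5.677 * 60 = 340.62
BMR = 88.362 + 1099.8937 + 753.443 - 340.62
= 1601.08 kcal/day

1601.08 kcal/day


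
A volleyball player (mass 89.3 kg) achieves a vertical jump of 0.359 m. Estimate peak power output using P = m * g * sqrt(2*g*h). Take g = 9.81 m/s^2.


2 * g * h = 2 * 9.81 * 0.359 = 7.04358
sqrt(7.04358) = 2.653974 m/s
P = 89.3 * 9.81 * 2.653974 = 2324.97 W

2324.97 W


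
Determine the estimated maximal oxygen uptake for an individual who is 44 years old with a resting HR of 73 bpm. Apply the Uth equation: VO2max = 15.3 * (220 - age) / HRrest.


HRmax = 220 - 44 = 176
VO2max = 15.3 * (176 / 73)
= 15.3 * 2.411
= 36.89 mL/kg/min

36.89 mL/kg/min


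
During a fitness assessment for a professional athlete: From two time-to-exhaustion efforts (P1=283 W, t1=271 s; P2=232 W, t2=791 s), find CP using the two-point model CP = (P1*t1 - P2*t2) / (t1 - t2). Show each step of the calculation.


Work in trial 1 = 76693 J
Work in trial 2 = 183512 J
Delta work = -106819 J
Delta time = -520 s
CP = -106819 / -520 = 205.42 W

205.42 W


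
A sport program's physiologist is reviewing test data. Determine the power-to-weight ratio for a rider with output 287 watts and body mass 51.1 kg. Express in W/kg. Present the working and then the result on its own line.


P/W = 287 / 51.1 = 5.616 W/kg

5.616 W/kg


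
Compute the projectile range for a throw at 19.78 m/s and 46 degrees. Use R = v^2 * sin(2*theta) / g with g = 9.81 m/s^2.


Two times the angle = 92 degrees
sin(92) = 0.999391
R = 391.2484 * 0.999391 / 9.81 = 39.858 m

39.858 m


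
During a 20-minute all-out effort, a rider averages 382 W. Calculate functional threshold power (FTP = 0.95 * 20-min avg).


FTP = 0.95 * 382
= 362.9 W

362.9 W


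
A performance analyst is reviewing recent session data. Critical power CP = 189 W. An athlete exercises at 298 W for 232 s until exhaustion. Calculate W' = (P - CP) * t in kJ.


P - CP = 298 - 189 = 109 W
W' = 109 * 232 = 25288 J
= 25288 / 1000 = 25.288 kJ

25.288 kJ


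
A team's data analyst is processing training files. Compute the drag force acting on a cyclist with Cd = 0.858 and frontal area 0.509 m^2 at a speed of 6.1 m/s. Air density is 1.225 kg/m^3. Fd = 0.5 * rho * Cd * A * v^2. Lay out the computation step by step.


Step 1: v^2 = 37.21
Step 2: Fd = 0.5 * 1.225 * 0.858 * 0.509 * 37.21
= 9.953 N

9.953 N


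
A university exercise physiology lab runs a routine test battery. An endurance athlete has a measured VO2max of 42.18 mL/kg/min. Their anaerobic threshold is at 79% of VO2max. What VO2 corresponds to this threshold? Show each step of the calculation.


Anaerobic threshold VO2 = VO2max * 79%
= 42.18 * 0.79
= 33.32 mL/kg/min

33.32 mL/kg/min


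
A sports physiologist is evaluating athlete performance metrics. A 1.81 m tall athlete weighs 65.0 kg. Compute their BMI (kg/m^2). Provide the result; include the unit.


height^2 = 3.2761 m^2
BMI = 65.0 / 3.2761 = 19.84 kg/m^2

19.84 kg/m^2


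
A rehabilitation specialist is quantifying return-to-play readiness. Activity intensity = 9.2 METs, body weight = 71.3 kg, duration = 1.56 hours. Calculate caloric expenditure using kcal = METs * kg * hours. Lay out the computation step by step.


kcal = 9.2 * 71.3 * 1.56
= 655.96 * 1.56
= 1023.3 kcal

1023.3 kcal


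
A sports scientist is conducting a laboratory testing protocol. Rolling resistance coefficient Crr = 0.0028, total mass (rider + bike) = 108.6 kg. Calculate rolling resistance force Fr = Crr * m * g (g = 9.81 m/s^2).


Fr = Crr * m * g
= 0.0028 * 108.6 * 9.81
= 2.983 N

2.983 N


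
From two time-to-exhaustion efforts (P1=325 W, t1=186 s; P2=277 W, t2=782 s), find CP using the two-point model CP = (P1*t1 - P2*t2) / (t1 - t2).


Work in trial 1 = 60450 J
Work in trial 2 = 216614 J
Delta work = -156164 J
Delta time = -596 s
CP = -156164 / -596 = 262.02 W

262.02 W


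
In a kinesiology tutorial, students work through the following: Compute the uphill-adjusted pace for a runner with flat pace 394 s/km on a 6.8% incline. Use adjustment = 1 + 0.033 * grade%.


Adjustment factor = 1 + 0.033 * 6.8 = 1.2244
Grade-adjusted pace = 394 * 1.2244 = 482.41 s/km

482.41 s/km


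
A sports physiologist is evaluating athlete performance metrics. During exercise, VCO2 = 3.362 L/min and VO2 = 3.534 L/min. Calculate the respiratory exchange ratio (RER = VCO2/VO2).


RER = VCO2 / VO2
= 3.362 / 3.534
= 0.9513

0.9513


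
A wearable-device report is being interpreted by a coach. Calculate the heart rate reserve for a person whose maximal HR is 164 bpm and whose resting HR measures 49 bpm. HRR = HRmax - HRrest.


HRmax = 164 bpm
HRrest = 49 bpm
HRR = 164 - 49 = 115 bpm

115 bpm


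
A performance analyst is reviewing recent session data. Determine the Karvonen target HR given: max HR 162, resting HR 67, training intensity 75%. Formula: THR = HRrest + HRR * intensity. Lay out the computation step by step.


HRR = HRmax - HRrest = 162 - 67 = 95
THR = 67 + 95 * 0.75
= 138.25 bpm

138.25 bpm


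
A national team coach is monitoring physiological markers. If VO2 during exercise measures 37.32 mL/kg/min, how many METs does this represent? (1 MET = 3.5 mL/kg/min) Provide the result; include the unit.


METs = VO2 / 3.5 = 37.32 / 3.5 = 10.66

10.66 METs


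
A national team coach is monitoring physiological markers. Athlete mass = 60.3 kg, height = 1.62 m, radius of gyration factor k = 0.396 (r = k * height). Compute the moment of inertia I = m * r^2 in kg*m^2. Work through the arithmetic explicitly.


r = k * height = 0.396 * 1.62 = 0.64152 m
r^2 = 0.64152^2 = 0.411548
I = 60.3 * 0.411548 = 24.816 kg*m^2

24.816 kg*m^2


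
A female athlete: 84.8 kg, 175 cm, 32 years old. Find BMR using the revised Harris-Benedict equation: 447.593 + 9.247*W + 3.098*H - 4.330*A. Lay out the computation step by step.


Intercept = 447.593
Weight contribution = 9.247 * 84.8 = 784.1456
Height contribution = 3.098 * 175 = 542.15
Age contribution = 4.33 * 32 = 138.56
BMR = 447.593 + 784.1456 + 542.15 - 138.56
= 1635.33 kcal/day

1635.33 kcal/day


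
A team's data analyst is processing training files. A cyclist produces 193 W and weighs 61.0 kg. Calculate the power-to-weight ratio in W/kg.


P/W = power / mass
= 193 / 61.0
= 3.164 W/kg

3.164 W/kg


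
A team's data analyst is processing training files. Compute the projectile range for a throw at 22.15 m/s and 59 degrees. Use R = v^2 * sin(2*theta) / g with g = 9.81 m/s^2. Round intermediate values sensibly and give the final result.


Two times the angle = 118 degrees
sin(118) = 0.882948
R = 490.6225 * 0.882948 / 9.81 = 44.158 m

44.158 m


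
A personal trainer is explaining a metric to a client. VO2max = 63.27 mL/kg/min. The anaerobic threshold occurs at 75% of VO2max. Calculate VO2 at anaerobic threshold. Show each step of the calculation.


AT fraction = 75 / 100 = 0.75
AT VO2 = 63.27 * 0.75
= 47.45 mL/kg/min

47.45 mL/kg/min


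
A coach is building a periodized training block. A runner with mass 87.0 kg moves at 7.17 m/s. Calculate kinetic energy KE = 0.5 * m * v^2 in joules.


v^2 = 7.17^2 = 51.4089
KE = 0.5 * 87.0 * 51.4089
= 2236.29 J

2236.29 J


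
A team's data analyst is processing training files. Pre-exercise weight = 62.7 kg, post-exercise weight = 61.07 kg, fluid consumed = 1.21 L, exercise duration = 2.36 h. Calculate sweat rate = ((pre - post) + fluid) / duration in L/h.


Weight loss = 62.7 - 61.07 = 1.63 kg (approx L)
Total sweat = 1.63 + 1.21 = 2.84 L
Sweat rate = 2.84 / 2.36 = 1.203 L/h

1.203 L/h


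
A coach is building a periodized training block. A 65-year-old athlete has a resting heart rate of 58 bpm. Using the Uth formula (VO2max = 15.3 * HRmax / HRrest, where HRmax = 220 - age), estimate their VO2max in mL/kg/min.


HRmax = 220 - 65 = 155 bpm
Ratio = HRmax / HRrest = 155 / 58 = 2.6724
VO2max = 15.3 * 2.6724 = 40.89 mL/kg/min

40.89 mL/kg/min


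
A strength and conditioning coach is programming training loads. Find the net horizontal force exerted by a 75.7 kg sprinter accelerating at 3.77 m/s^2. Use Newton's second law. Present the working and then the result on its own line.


Newton's second law: F = m * a
F = 75.7 * 3.77 = 285.39 N

285.39 N


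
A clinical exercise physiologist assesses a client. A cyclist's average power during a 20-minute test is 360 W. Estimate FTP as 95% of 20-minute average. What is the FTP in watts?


FTP = 20-min power * 0.95
= 360 * 0.95
= 342.0 W

342.0 W


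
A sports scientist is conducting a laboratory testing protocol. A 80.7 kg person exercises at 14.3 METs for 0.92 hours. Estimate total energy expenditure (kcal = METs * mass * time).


Energy = METs * mass(kg) * time(h)
= 14.3 * 80.7 * 0.92
= 1061.69 kcal

1061.69 kcal


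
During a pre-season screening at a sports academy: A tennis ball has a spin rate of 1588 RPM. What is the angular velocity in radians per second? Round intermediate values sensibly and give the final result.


Convert RPM to rad/s: multiply by 2*pi and divide by 60
omega = 1588 * 2 * pi / 60
= 166.295 rad/s

166.295 rad/s


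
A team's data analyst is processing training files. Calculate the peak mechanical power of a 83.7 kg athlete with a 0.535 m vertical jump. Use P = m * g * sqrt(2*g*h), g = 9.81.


First, sqrt(2gh) = sqrt(2 * 9.81 * 0.535)
= sqrt(10.4967) = 3.239861 m/s
Power = 83.7 * 9.81 * 3.239861 = 2660.24 W

2660.24 W


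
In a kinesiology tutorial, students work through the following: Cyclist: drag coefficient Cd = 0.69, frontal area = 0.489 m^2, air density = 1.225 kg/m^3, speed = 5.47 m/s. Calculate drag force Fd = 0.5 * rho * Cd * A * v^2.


v^2 = 5.47^2 = 29.9209
Fd = 0.5 * 1.225 * 0.69 * 0.489 * 29.9209
= 6.184 N

6.184 N


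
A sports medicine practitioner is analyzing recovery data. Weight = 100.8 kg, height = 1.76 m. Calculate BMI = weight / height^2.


height^2 = 1.76^2 = 3.0976
BMI = 100.8 / 3.0976 = 32.54 kg/m^2

32.54 kg/m^2


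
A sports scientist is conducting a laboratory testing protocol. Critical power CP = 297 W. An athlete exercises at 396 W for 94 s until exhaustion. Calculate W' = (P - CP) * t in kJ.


P - CP = 396 - 297 = 99 W
W' = 99 * 94 = 9306 J
= 9306 / 1000 = 9.306 kJ

9.306 kJ


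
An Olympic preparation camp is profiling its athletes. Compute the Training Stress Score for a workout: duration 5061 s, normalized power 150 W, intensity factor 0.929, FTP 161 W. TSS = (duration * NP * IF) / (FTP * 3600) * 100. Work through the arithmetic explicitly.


Product = 5061 * 150 * 0.929 = 705250.35
Base = 161 * 3600 = 579600
TSS = 705250.35 / 579600 * 100 = 121.68

121.68 TSS


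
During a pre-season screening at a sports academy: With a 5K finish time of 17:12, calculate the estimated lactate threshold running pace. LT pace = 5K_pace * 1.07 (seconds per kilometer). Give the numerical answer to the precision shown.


Race duration = 1032 s for 5 km
Average pace = 1032 / 5 = 206.4 s/km
LT pace = 206.4 * 1.07
= 220.85 s/km

220.85 s/km


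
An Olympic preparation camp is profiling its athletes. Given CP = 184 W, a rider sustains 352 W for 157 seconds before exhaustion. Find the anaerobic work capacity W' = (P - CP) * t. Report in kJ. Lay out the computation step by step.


Excess power = 352 - 184 = 168 W
Work above CP = 168 * 157 = 26376 J
W' = 26.376 kJ

26.376 kJ


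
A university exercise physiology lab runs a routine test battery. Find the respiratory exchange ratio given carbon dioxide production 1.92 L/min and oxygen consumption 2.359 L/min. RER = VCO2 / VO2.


VCO2 = 1.92 L/min
VO2 = 2.359 L/min
RER = 1.92 / 2.359 = 0.8139

0.8139


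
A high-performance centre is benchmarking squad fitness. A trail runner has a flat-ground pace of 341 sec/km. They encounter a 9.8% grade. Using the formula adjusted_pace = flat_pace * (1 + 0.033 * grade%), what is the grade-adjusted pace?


Grade factor = 1 + 0.033 * 9.8 = 1.3234
Adjusted = 341 * 1.3234 = 451.28 sec/km

451.28 s/km


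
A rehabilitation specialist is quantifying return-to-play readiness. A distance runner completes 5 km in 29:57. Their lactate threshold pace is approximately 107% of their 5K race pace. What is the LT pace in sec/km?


Convert to seconds: 29 min 57 s = 1797 s
Pace per km = 1797 / 5 = 359.4 s/km
LT pace = 359.4 * 1.07 = 384.56 s/km

384.56 s/km


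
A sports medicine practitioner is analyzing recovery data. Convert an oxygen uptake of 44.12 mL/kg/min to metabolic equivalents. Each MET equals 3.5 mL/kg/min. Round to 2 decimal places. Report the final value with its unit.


One MET = 3.5 mL/kg/min
Number of METs = 44.12 / 3.5
= 12.61 METs

12.61 METs


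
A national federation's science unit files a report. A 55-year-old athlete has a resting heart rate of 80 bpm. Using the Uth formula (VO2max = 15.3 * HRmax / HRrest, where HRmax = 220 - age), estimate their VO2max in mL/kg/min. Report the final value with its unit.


HRmax = 220 - 55 = 165 bpm
Ratio = HRmax / HRrest = 165 / 80 = 2.0625
VO2max = 15.3 * 2.0625 = 31.56 mL/kg/min

31.56 mL/kg/min


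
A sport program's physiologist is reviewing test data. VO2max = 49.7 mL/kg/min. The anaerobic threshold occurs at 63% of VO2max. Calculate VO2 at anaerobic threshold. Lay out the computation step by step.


AT fraction = 63 / 100 = 0.63
AT VO2 = 49.7 * 0.63
= 31.31 mL/kg/min

31.31 mL/kg/min


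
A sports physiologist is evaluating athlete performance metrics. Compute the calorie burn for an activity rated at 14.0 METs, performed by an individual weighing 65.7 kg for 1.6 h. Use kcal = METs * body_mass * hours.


Product of METs and mass = 14.0 * 65.7 = 919.8
Total kcal = 919.8 * 1.6 = 1471.68 kcal

1471.68 kcal


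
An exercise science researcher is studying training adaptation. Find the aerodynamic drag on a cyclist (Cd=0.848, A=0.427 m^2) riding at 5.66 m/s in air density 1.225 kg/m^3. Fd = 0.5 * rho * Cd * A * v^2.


Fd = 0.5 * 1.225 * 0.848 * 0.427 * 5.66^2
= 0.5 * 1.225 * 0.848 * 0.427 * 32.0356
= 7.105 N

7.105 N


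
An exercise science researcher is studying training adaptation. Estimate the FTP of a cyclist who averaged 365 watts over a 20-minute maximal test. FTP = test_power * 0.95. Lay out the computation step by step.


FTP = 365 * 0.95 = 346.75 W

346.75 W


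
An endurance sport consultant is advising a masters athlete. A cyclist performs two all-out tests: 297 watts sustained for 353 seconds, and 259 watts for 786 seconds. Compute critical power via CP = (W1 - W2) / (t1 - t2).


W1 = P1 * t1 = 297 * 353 = 104841 J
W2 = P2 * t2 = 259 * 786 = 203574 J
CP = (104841 - 203574) / (353 - 786)
= 228.02 W

228.02 W


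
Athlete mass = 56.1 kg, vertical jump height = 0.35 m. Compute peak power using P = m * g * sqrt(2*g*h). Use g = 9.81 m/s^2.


sqrt(2 * 9.81 * 0.35) = sqrt(6.867) = 2.620496 m/s
P = 56.1 * 9.81 * 2.620496
= 1442.17 W

1442.17 W


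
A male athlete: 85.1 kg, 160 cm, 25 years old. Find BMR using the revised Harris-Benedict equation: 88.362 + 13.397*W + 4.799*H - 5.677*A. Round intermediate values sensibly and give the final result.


Intercept = 88.362
Weight contribution = 13.397 * 85.1 = 1140.0847
Height contribution = 4.799 * 160 = 767.84
Age contribution = 5.677 * 25 = 141.925
BMR = 88.362 + 1140.0847 + 767.84 - 141.925
= 1854.36 kcal/day

1854.36 kcal/day


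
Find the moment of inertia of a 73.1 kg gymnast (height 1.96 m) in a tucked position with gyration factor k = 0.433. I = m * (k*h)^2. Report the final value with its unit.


Radius of gyration = 0.433 * 1.96 = 0.84868 m
I = 73.1 * 0.84868^2
= 73.1 * 0.720258
= 52.651 kg*m^2

52.651 kg*m^2


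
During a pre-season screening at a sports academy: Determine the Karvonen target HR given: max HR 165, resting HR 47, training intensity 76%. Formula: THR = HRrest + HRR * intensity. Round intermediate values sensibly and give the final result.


HRR = HRmax - HRrest = 165 - 47 = 118
THR = 47 + 118 * 0.76
= 136.68 bpm

136.68 bpm


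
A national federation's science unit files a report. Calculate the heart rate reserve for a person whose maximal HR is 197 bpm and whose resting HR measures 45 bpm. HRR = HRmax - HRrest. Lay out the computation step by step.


HRmax = 197 bpm
HRrest = 45 bpm
HRR = 197 - 45 = 152 bpm

152 bpm


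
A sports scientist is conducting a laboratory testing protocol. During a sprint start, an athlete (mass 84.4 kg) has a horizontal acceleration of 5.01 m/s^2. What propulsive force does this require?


Propulsive force = mass * acceleration
= 84.4 kg * 5.01 m/s^2
= 422.84 N

422.84 N


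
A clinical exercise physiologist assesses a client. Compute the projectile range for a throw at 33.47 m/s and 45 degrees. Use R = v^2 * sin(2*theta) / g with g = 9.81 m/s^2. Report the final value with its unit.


Two times the angle = 90 degrees
sin(90) = 1.0
R = 1120.2409 * 1.0 / 9.81 = 114.194 m

114.194 m


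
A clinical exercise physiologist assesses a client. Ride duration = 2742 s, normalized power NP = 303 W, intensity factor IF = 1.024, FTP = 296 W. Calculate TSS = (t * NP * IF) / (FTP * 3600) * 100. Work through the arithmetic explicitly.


Numerator = 2742 * 303 * 1.024 = 850765.824
Denominator = 296 * 3600 = 1065600
TSS = 850765.824 / 1065600 * 100
= 79.84

79.84 TSS


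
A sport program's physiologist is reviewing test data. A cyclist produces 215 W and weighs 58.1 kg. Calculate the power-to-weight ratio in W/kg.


P/W = power / mass
= 215 / 58.1
= 3.701 W/kg

3.701 W/kg


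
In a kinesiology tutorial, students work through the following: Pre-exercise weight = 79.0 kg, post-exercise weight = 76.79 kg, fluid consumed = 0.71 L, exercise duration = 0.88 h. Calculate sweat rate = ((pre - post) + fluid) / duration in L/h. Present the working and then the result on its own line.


Weight loss = 79.0 - 76.79 = 2.21 kg (approx L)
Total sweat = 2.21 + 0.71 = 2.92 L
Sweat rate = 2.92 / 0.88 = 3.318 L/h

3.318 L/h


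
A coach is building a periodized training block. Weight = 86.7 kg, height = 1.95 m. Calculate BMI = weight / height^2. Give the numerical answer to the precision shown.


height^2 = 1.95^2 = 3.8025
BMI = 86.7 / 3.8025 = 22.8 kg/m^2

22.8 kg/m^2


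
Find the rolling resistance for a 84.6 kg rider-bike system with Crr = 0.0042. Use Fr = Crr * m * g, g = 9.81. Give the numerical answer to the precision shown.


m * g = 84.6 * 9.81 = 829.926 N
Fr = 0.0042 * 829.926 = 3.486 N

3.486 N


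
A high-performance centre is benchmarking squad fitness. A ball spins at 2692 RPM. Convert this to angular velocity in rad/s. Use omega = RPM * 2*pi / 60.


omega = 2692 * 2 * pi / 60
= 2692 * 6.28318531 / 60
= 16914.335 / 60
= 281.906 rad/s

281.906 rad/s


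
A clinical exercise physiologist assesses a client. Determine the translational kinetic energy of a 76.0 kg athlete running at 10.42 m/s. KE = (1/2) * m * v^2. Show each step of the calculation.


KE = 0.5 * m * v^2
= 0.5 * 76.0 * 10.42^2
= 0.5 * 76.0 * 108.5764
= 4125.9 J

4125.9 J


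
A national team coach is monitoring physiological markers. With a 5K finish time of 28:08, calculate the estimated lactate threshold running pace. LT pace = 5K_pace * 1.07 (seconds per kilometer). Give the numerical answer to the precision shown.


Race duration = 1688 s for 5 km
Average pace = 1688 / 5 = 337.6 s/km
LT pace = 337.6 * 1.07
= 361.23 s/km

361.23 s/km


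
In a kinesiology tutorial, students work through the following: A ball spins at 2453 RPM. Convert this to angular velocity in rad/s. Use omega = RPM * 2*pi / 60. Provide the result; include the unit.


omega = 2453 * 2 * pi / 60
= 2453 * 6.28318531 / 60
= 15412.654 / 60
= 256.878 rad/s

256.878 rad/s


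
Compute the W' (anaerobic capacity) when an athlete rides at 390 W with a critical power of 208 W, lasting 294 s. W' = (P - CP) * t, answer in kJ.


Above-CP power = 182 W
Duration = 294 s
W' = 182 * 294 = 53508 J
Convert: 53508 / 1000 = 53.508 kJ

53.508 kJ


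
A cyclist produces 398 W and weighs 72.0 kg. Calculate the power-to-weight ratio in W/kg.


P/W = power / mass
= 398 / 72.0
= 5.528 W/kg

5.528 W/kg


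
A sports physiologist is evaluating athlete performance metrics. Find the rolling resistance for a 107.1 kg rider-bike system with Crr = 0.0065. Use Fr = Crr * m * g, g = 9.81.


m * g = 107.1 * 9.81 = 1050.651 N
Fr = 0.0065 * 1050.651 = 6.829 N

6.829 N


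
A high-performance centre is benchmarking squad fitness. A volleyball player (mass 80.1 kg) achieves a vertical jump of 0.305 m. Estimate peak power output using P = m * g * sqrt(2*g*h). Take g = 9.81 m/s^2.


2 * g * h = 2 * 9.81 * 0.305 = 5.9841
sqrt(5.9841) = 2.446242 m/s
P = 80.1 * 9.81 * 2.446242 = 1922.21 W

1922.21 W


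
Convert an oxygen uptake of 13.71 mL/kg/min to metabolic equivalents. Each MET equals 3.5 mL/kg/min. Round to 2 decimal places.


One MET = 3.5 mL/kg/min
Number of METs = 13.71 / 3.5
= 3.92 METs

3.92 METs


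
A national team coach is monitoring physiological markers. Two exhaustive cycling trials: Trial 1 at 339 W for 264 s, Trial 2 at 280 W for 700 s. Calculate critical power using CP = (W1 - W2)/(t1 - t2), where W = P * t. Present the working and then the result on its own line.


W1 = 339 * 264 = 89496 J
W2 = 280 * 700 = 196000 J
CP = (89496 - 196000) / (264 - 700)
= -106504 / -436
= 244.28 W

244.28 W


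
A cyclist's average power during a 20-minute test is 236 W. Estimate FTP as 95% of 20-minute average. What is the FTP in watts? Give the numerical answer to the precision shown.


FTP = 20-min power * 0.95
= 236 * 0.95
= 224.2 W

224.2 W


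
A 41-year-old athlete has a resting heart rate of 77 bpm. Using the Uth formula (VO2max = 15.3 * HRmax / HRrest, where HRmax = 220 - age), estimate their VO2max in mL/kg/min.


HRmax = 220 - 41 = 179 bpm
Ratio = HRmax / HRrest = 179 / 77 = 2.3247
VO2max = 15.3 * 2.3247 = 35.57 mL/kg/min

35.57 mL/kg/min


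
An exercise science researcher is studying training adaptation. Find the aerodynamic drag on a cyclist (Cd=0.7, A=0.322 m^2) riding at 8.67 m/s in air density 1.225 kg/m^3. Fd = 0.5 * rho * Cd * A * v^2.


Fd = 0.5 * 1.225 * 0.7 * 0.322 * 8.67^2
= 0.5 * 1.225 * 0.7 * 0.322 * 75.1689
= 10.378 N

10.378 N


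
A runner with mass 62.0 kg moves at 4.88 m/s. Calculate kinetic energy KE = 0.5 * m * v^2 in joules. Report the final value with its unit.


v^2 = 4.88^2 = 23.8144
KE = 0.5 * 62.0 * 23.8144
= 738.25 J

738.25 J


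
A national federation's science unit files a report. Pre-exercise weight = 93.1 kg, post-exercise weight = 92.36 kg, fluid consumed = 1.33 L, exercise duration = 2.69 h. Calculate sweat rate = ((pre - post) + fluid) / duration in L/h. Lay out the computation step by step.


Weight loss = 93.1 - 92.36 = 0.74 kg (approx L)
Total sweat = 0.74 + 1.33 = 2.07 L
Sweat rate = 2.07 / 2.69 = 0.77 L/h

0.77 L/h


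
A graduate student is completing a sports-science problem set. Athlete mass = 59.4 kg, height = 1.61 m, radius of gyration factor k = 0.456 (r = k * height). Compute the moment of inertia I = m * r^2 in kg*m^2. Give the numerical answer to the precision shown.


r = k * height = 0.456 * 1.61 = 0.73416 m
r^2 = 0.73416^2 = 0.538991
I = 59.4 * 0.538991 = 32.016 kg*m^2

32.016 kg*m^2


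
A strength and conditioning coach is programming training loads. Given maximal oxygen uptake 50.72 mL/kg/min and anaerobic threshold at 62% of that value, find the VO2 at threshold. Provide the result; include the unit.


Percentage as decimal = 0.62
VO2 at AT = 50.72 * 0.62 = 31.45 mL/kg/min

31.45 mL/kg/min


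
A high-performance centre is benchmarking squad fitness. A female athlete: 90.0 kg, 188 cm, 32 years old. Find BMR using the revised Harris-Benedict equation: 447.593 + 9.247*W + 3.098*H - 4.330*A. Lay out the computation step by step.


Intercept = 447.593
Weight contribution = 9.247 * 90.0 = 832.23
Height contribution = 3.098 * 188 = 582.424
Age contribution = 4.33 * 32 = 138.56
BMR = 447.593 + 832.23 + 582.424 - 138.56
= 1723.69 kcal/day

1723.69 kcal/day


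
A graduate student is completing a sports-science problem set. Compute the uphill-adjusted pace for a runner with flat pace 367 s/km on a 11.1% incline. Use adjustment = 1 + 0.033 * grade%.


Adjustment factor = 1 + 0.033 * 11.1 = 1.3663
Grade-adjusted pace = 367 * 1.3663 = 501.43 s/km

501.43 s/km


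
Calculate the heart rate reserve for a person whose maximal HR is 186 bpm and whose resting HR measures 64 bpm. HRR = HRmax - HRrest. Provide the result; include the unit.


HRmax = 186 bpm
HRrest = 64 bpm
HRR = 186 - 64 = 122 bpm

122 bpm


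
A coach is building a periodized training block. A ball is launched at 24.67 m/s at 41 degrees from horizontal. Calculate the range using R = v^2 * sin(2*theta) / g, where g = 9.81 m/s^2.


sin(2 * 41) = sin(82) = 0.990268
v^2 = 24.67^2 = 608.6089
R = 608.6089 * 0.990268 / 9.81
= 61.436 m

61.436 m


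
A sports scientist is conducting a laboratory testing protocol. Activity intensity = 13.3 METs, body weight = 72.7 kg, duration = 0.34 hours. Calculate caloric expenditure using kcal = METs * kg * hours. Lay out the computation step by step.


kcal = 13.3 * 72.7 * 0.34
= 966.91 * 0.34
= 328.75 kcal

328.75 kcal


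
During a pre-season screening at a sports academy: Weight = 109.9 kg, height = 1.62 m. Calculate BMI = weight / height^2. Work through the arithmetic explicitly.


height^2 = 1.62^2 = 2.6244
BMI = 109.9 / 2.6244 = 41.88 kg/m^2

41.88 kg/m^2


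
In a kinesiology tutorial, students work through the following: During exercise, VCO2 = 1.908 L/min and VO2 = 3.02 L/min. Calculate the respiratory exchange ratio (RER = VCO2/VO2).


RER = VCO2 / VO2
= 1.908 / 3.02
= 0.6318

0.6318


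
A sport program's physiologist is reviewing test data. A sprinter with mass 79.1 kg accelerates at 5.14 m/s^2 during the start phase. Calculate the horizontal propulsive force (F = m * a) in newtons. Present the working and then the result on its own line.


F = m * a
= 79.1 * 5.14
= 406.57 N

406.57 N


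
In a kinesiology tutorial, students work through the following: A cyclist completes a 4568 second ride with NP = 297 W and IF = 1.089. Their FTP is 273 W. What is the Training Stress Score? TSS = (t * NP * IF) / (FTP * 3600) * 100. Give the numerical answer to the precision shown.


t * NP * IF = 4568 * 297 * 1.089 = 1477441.944
FTP * 3600 = 982800
TSS = (1477441.944 / 982800) * 100 = 150.33

150.33 TSS


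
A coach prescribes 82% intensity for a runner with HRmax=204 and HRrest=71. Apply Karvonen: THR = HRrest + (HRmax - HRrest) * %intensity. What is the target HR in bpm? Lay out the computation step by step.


Heart rate reserve = 204 - 71 = 133
Intensity fraction = 82 / 100 = 0.82
THR = 71 + 133 * 0.82 = 180.06 bpm

180.06 bpm


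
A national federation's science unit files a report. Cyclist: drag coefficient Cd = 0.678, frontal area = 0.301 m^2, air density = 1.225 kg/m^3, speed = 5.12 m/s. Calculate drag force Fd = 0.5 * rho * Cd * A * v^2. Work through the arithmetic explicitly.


v^2 = 5.12^2 = 26.2144
Fd = 0.5 * 1.225 * 0.678 * 0.301 * 26.2144
= 3.277 N

3.277 N


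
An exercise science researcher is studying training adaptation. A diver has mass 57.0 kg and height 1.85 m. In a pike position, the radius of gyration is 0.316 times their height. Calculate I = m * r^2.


r = 0.316 * 1.85 = 0.5846 m
I = m * r^2 = 57.0 * 0.341757 = 19.48 kg*m^2

19.48 kg*m^2


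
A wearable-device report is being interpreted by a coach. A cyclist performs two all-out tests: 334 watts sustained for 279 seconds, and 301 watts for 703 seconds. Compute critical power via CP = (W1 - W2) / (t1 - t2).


W1 = P1 * t1 = 334 * 279 = 93186 J
W2 = P2 * t2 = 301 * 703 = 211603 J
CP = (93186 - 211603) / (279 - 703)
= 279.29 W

279.29 W


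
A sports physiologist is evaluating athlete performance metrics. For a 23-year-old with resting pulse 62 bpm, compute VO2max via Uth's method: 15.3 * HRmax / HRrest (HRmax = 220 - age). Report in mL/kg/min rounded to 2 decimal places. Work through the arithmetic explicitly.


Step 1: HRmax = 220 - 23 = 197 bpm
Step 2: Ratio = 197 / 62 = 3.1774
Step 3: VO2max = 15.3 * 3.1774 = 48.61 mL/kg/min

48.61 mL/kg/min


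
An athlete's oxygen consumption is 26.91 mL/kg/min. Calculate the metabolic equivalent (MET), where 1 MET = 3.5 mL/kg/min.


MET = VO2 / 3.5
= 26.91 / 3.5
= 7.69 METs

7.69 METs


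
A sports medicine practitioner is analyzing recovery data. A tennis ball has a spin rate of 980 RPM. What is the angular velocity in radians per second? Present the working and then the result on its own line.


Convert RPM to rad/s: multiply by 2*pi and divide by 60
omega = 980 * 2 * pi / 60
= 102.625 rad/s

102.625 rad/s


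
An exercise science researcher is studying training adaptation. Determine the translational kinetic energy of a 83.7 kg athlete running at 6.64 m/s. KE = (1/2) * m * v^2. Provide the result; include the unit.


KE = 0.5 * m * v^2
= 0.5 * 83.7 * 6.64^2
= 0.5 * 83.7 * 44.0896
= 1845.15 J

1845.15 J


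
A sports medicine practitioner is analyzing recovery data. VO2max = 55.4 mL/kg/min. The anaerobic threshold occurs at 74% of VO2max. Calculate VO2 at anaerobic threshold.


AT fraction = 74 / 100 = 0.74
AT VO2 = 55.4 * 0.74
= 41.0 mL/kg/min

41.0 mL/kg/min


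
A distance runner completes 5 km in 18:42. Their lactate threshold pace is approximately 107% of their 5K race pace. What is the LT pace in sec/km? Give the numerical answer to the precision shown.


Convert to seconds: 18 min 42 s = 1122 s
Pace per km = 1122 / 5 = 224.4 s/km
LT pace = 224.4 * 1.07 = 240.11 s/km

240.11 s/km


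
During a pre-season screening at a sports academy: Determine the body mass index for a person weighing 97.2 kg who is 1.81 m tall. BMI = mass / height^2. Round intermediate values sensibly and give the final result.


BMI = mass / height^2
= 97.2 / 1.81^2
= 97.2 / 3.2761
= 29.67 kg/m^2

29.67 kg/m^2


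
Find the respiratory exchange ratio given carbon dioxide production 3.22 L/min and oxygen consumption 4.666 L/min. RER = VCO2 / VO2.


VCO2 = 3.22 L/min
VO2 = 4.666 L/min
RER = 3.22 / 4.666 = 0.6901

0.6901


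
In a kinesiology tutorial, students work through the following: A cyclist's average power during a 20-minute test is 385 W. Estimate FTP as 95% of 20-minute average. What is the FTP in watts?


FTP = 20-min power * 0.95
= 385 * 0.95
= 365.75 W

365.75 W


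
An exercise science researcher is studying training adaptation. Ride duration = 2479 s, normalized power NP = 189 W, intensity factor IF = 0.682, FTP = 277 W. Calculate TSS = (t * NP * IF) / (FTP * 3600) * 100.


Numerator = 2479 * 189 * 0.682 = 319538.142
Denominator = 277 * 3600 = 997200
TSS = 319538.142 / 997200 * 100
= 32.04

32.04 TSS


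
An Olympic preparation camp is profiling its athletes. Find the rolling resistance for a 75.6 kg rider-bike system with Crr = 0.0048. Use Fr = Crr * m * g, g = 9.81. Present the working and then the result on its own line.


m * g = 75.6 * 9.81 = 741.636 N
Fr = 0.0048 * 741.636 = 3.56 N

3.56 N


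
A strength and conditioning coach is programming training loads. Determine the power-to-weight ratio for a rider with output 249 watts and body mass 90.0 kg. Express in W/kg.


P/W = 249 / 90.0 = 2.767 W/kg

2.767 W/kg


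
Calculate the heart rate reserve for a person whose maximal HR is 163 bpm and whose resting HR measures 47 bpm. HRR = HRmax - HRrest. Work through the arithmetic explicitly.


HRmax = 163 bpm
HRrest = 47 bpm
HRR = 163 - 47 = 116 bpm

116 bpm


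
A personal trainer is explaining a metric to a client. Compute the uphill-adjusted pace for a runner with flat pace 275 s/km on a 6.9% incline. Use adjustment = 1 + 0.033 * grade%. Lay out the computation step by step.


Adjustment factor = 1 + 0.033 * 6.9 = 1.2277
Grade-adjusted pace = 275 * 1.2277 = 337.62 s/km

337.62 s/km


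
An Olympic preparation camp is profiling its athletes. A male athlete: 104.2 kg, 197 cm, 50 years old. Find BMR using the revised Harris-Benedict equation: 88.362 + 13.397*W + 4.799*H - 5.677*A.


Intercept = 88.362
Weight contribution = 13.397 * 104.2 = 1395.9674
Height contribution = 4.799 * 197 = 945.403
Age contribution = 5.677 * 50 = 283.85
BMR = 88.362 + 1395.9674 + 945.403 - 283.85
= 2145.88 kcal/day

2145.88 kcal/day


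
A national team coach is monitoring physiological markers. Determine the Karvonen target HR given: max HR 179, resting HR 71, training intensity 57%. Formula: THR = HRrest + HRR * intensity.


HRR = HRmax - HRrest = 179 - 71 = 108
THR = 71 + 108 * 0.57
= 132.56 bpm

132.56 bpm


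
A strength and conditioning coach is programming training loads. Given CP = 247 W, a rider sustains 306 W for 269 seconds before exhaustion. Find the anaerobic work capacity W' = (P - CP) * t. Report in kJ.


Excess power = 306 - 247 = 59 W
Work above CP = 59 * 269 = 15871 J
W' = 15.871 kJ

15.871 kJ


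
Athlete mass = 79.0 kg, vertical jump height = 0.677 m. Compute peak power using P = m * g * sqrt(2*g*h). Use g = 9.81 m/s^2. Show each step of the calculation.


sqrt(2 * 9.81 * 0.677) = sqrt(13.28274) = 3.644549 m/s
P = 79.0 * 9.81 * 3.644549
= 2824.49 W

2824.49 W


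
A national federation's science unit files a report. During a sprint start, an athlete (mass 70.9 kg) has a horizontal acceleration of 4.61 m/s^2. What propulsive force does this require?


Propulsive force = mass * acceleration
= 70.9 kg * 4.61 m/s^2
= 326.85 N

326.85 N


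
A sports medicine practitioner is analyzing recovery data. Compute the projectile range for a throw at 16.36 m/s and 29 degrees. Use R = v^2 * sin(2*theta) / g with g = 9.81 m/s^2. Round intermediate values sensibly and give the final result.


Two times the angle = 58 degrees
sin(58) = 0.848048
R = 267.6496 * 0.848048 / 9.81 = 23.138 m

23.138 m


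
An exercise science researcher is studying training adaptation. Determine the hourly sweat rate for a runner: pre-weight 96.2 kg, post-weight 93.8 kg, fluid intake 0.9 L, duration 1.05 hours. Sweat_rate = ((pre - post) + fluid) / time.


Mass lost = 96.2 - 93.8 = 2.4 kg
Add fluid consumed: 2.4 + 0.9 = 3.3 L total sweat
Sweat rate = 3.3 / 1.05 = 3.143 L/h

3.143 L/h


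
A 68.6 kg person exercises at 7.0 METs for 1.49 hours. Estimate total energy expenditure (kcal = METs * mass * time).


Energy = METs * mass(kg) * time(h)
= 7.0 * 68.6 * 1.49
= 715.5 kcal

715.5 kcal


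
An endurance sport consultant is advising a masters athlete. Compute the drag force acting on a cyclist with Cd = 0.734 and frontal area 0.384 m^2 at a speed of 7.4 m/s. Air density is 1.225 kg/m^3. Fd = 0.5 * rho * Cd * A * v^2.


Step 1: v^2 = 54.76
Step 2: Fd = 0.5 * 1.225 * 0.734 * 0.384 * 54.76
= 9.454 N

9.454 N


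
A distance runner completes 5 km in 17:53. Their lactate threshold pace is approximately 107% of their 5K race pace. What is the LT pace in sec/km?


Convert to seconds: 17 min 53 s = 1073 s
Pace per km = 1073 / 5 = 214.6 s/km
LT pace = 214.6 * 1.07 = 229.62 s/km

229.62 s/km


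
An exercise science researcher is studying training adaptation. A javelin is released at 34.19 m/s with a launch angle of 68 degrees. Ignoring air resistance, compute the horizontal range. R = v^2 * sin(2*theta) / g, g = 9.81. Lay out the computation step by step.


Launch speed squared = 1168.9561
sin(2 * 68 deg) = 0.694658
Range = 1168.9561 * 0.694658 / 9.81
= 82.775 m

82.775 m


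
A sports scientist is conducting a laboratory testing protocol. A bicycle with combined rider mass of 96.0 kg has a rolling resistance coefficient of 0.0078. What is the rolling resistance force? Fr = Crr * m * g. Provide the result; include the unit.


Fr = 0.0078 * 96.0 * 9.81
= 0.7488 * 9.81
= 7.346 N

7.346 N


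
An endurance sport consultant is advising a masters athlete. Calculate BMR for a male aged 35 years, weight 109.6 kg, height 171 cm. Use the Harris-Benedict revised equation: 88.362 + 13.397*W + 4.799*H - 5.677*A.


Substituting values:
W term = 13.397 * 109.6 = 1468.3112
H term = 4.799 * 171 = 820.629
A term = 5.677 * 35 = 198.695
BMR = 2178.61 kcal/day

2178.61 kcal/day


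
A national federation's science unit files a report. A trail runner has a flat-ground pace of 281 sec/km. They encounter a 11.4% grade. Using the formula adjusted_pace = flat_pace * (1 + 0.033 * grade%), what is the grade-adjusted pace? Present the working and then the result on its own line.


Grade factor = 1 + 0.033 * 11.4 = 1.3762
Adjusted = 281 * 1.3762 = 386.71 sec/km

386.71 s/km


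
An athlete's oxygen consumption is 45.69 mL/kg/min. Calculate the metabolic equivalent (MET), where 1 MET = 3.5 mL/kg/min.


MET = VO2 / 3.5
= 45.69 / 3.5
= 13.05 METs

13.05 METs
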